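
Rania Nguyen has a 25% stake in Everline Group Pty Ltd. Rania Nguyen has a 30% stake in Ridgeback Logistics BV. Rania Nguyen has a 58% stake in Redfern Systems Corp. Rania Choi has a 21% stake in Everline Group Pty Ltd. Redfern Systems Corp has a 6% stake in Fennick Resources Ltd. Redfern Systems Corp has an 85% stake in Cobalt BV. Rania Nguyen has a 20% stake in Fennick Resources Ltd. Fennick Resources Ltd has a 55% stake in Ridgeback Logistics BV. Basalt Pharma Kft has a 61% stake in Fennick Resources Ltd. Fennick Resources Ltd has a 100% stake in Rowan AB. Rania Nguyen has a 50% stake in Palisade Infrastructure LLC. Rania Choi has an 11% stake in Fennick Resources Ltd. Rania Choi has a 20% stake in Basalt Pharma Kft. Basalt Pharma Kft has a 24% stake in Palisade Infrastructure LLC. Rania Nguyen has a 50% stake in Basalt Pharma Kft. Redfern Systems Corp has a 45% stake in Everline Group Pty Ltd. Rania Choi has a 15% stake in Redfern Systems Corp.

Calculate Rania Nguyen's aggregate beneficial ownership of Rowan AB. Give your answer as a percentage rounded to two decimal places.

Rania Nguyen reaches Rowan along 3 paths.
Via Fennick: 20% × 100% = 20%.
Via Basalt → Fennick: 50% × 61% × 100% = 30.5%.
Via Redfern → Fennick: 58% × 6% × 100% = 3.48%.
Total: 20% + 30.5% + 3.48% = 53.98%.

53.98%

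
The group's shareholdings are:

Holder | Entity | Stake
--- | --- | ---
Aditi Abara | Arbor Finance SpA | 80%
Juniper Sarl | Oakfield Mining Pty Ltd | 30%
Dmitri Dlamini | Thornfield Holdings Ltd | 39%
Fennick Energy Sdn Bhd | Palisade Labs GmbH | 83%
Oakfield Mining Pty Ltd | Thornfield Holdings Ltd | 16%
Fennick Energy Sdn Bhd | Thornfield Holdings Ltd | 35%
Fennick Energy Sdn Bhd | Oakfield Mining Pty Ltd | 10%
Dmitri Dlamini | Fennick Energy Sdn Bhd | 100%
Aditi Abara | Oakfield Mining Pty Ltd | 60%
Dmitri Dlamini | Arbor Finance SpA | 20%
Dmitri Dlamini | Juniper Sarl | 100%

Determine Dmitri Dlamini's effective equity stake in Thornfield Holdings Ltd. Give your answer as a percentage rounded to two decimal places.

Dmitri reaches Thornfield along 4 paths.
Via Fennick: 100% × 35% = 35%.
Direct stake: 39% = 39%.
Via Juniper → Oakfield: 100% × 30% × 16% = 4.8%.
Via Fennick → Oakfield: 100% × 10% × 16% = 1.6%.
Total: 35% + 39% + 4.8% + 1.6% = 80.4%.
Rounded: 80.40%.

80.40%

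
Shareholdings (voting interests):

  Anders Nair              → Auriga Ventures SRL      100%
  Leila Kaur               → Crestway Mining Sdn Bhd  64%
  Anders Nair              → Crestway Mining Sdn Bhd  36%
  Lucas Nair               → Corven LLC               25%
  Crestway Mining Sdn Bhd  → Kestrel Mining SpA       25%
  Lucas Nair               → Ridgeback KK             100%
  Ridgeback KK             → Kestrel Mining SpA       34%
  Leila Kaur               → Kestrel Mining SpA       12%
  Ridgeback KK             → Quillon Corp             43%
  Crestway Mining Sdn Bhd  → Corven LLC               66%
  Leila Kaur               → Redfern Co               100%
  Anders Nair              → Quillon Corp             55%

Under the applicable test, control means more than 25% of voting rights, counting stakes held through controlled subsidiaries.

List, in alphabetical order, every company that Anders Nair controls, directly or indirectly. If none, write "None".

Anders holds 36% of Crestway, so Anders controls Crestway.
Anders holds 55% of Quillon, so Anders controls Quillon.
Crestway holds 66% of Corven, so Anders controls Corven.
Anders holds 100% of Auriga, so Anders controls Auriga.
No other company's threshold is met.

Auriga Ventures SRL, Corven LLC, Crestway Mining Sdn Bhd, Quillon Corp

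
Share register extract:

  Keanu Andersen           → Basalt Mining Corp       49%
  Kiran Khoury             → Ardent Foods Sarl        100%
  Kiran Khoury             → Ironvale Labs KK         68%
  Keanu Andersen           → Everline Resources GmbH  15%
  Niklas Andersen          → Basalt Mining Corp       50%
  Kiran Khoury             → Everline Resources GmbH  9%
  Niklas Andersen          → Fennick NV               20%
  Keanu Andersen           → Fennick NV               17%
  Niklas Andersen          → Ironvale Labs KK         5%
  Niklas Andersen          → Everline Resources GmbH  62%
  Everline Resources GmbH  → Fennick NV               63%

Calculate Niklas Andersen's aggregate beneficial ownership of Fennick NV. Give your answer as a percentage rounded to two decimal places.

59.06%

Niklas reaches Fennick along 2 paths.
Direct stake: 20% = 20%.
Via Everline: 62% × 63% = 39.06%.
Total: 20% + 39.06% = 59.06%.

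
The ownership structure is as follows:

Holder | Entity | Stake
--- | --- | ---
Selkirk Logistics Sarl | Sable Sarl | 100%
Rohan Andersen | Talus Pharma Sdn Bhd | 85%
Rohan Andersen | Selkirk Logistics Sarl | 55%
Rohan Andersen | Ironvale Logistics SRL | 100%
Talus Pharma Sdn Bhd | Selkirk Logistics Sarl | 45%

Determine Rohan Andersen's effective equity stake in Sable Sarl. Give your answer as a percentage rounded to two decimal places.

Rohan reaches Sable along 2 paths.
Via Talus → Selkirk: 85% × 45% × 100% = 38.25%.
Via Selkirk: 55% × 100% = 55%.
Total: 38.25% + 55% = 93.25%.

93.25%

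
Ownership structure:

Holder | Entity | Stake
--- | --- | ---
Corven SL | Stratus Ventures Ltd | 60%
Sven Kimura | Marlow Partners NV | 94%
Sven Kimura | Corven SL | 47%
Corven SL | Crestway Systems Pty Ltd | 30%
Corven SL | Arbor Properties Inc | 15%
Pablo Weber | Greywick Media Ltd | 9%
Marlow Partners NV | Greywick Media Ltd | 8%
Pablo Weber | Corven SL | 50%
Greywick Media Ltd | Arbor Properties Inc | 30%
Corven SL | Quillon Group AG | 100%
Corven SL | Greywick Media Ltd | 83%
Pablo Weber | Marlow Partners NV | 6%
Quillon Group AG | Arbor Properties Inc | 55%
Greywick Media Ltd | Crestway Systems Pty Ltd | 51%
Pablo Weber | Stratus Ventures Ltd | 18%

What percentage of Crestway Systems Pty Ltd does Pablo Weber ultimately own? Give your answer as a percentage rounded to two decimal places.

41.00%

Pablo reaches Crestway along 4 paths.
Via Marlow → Greywick: 6% × 8% × 51% = 0.2448%.
Via Greywick: 9% × 51% = 4.59%.
Via Corven → Greywick: 50% × 83% × 51% = 21.165%.
Via Corven: 50% × 30% = 15%.
Total: 0.2448% + 4.59% + 21.165% + 15% = 40.9998%.
Rounded: 41.00%.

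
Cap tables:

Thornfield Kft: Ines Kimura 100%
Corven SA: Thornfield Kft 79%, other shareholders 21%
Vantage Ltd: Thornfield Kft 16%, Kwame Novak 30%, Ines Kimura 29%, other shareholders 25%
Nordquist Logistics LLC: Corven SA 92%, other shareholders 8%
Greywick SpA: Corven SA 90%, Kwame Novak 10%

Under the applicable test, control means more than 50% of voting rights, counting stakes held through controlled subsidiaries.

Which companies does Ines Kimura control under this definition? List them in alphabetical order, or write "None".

Corven SA, Greywick SpA, Nordquist Logistics LLC, Thornfield Kft

Ines holds 100% of Thornfield, so Ines controls Thornfield.
Thornfield holds 79% of Corven, so Ines controls Corven.
Corven holds 92% of Nordquist, so Ines controls Nordquist.
Corven holds 90% of Greywick, so Ines controls Greywick.
No other company's threshold is met.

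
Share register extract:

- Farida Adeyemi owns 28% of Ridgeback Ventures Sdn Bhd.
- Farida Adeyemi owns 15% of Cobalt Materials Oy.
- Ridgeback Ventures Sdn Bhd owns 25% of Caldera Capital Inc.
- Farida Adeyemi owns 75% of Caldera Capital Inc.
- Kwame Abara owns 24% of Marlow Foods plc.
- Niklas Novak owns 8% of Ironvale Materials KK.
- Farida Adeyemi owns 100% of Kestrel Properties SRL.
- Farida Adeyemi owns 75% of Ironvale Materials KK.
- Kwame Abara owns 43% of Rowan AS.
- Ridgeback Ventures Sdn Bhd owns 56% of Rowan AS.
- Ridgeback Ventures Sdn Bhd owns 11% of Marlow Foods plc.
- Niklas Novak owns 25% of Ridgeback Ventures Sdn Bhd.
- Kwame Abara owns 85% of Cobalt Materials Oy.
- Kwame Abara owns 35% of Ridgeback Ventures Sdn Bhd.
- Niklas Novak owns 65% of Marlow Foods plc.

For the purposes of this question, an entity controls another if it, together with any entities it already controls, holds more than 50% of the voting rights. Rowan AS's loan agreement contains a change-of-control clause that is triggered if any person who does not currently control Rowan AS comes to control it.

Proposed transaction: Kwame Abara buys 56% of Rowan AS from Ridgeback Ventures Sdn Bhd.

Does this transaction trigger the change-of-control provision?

Yes

The purchase adds only to Kwame's holdings (Ridgeback's stake shrinks), so Kwame is the only person who could newly come to control Rowan.
Kwame holds 85% of Cobalt, so Kwame controls Cobalt.
In Rowan, Kwame's side holds only 43%, not > 50%.
So before the transaction, Kwame does not control Rowan.
After the purchase, Kwame's direct stake in Rowan rises to 43% + 56% = 99%, and Ridgeback's stake falls to 0%.
Kwame holds 99% of Rowan, so Kwame controls Rowan.
Kwame did not control Rowan before and does after, so the clause is triggered.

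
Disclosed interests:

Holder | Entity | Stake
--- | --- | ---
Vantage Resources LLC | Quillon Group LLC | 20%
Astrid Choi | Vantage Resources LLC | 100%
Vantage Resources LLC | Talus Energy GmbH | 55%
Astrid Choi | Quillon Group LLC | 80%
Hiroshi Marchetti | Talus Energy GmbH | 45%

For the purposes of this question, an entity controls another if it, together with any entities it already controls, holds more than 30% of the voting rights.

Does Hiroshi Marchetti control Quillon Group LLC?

No

Hiroshi holds 45% of Talus, so Hiroshi controls Talus.
Neither Hiroshi nor any entity Hiroshi controls holds any voting interest in Quillon.
So Hiroshi does not control Quillon.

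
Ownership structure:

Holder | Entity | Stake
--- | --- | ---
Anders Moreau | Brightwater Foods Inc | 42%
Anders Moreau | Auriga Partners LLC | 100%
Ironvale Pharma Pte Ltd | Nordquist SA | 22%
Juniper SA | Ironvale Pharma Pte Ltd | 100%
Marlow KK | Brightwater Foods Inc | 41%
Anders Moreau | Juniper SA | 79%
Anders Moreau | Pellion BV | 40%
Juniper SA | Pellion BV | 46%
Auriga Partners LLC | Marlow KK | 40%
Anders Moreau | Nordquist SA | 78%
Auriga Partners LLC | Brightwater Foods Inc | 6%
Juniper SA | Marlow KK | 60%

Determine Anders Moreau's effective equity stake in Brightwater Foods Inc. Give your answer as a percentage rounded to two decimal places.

83.83%

Anders reaches Brightwater along 4 paths.
Direct stake: 42% = 42%.
Via Juniper → Marlow: 79% × 60% × 41% = 19.434%.
Via Auriga → Marlow: 100% × 40% × 41% = 16.4%.
Via Auriga: 100% × 6% = 6%.
Total: 42% + 19.434% + 16.4% + 6% = 83.834%.
Rounded: 83.83%.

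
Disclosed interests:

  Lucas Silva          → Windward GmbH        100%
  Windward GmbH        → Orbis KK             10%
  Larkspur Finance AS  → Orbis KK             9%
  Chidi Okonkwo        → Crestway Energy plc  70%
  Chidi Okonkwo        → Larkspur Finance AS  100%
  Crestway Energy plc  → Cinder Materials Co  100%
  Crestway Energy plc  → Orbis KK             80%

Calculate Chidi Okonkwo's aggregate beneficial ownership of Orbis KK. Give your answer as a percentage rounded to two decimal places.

Chidi reaches Orbis along 2 paths.
Via Larkspur: 100% × 9% = 9%.
Via Crestway: 70% × 80% = 56%.
Total: 9% + 56% = 65%.
Rounded: 65.00%.

65.00%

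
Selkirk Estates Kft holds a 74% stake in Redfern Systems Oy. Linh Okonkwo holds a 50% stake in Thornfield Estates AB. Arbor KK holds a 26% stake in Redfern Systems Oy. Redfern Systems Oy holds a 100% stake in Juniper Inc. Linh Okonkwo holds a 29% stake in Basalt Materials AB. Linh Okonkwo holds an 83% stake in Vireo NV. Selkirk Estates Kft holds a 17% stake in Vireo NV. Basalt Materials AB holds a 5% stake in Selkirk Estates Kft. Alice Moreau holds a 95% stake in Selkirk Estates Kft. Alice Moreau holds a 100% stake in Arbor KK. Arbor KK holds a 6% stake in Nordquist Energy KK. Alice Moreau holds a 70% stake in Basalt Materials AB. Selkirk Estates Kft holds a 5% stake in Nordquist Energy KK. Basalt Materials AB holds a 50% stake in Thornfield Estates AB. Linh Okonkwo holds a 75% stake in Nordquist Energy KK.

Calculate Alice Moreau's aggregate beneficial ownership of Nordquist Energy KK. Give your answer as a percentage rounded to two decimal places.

Alice reaches Nordquist along 3 paths.
Via Arbor: 100% × 6% = 6%.
Via Selkirk: 95% × 5% = 4.75%.
Via Basalt → Selkirk: 70% × 5% × 5% = 0.175%.
Total: 6% + 4.75% + 0.175% = 10.925%.
Rounded: 10.93%.

10.93%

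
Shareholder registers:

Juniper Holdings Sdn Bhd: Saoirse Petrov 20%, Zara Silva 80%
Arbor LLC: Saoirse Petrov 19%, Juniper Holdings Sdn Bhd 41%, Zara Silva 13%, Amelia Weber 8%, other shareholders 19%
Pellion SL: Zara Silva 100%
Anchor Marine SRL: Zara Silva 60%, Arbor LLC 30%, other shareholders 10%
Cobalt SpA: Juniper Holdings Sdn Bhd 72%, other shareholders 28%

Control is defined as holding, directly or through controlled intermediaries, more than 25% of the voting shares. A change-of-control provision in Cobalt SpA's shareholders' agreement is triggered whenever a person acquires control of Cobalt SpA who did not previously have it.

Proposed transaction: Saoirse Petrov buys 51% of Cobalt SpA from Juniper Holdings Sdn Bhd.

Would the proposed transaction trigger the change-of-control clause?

The purchase adds only to Saoirse's holdings (Juniper's stake shrinks), so Saoirse is the only person who could newly come to control Cobalt.
Saoirse's largest direct stake is 20% in Juniper, which does not meet the threshold, so Saoirse controls no company.
Neither Saoirse nor any entity Saoirse controls holds any voting interest in Cobalt.
So before the transaction, Saoirse does not control Cobalt.
After the purchase, Saoirse holds 51% of Cobalt directly, and Juniper's stake falls to 21%.
Saoirse holds 51% of Cobalt, so Saoirse controls Cobalt.
Saoirse did not control Cobalt before and does after, so the clause is triggered.

Yes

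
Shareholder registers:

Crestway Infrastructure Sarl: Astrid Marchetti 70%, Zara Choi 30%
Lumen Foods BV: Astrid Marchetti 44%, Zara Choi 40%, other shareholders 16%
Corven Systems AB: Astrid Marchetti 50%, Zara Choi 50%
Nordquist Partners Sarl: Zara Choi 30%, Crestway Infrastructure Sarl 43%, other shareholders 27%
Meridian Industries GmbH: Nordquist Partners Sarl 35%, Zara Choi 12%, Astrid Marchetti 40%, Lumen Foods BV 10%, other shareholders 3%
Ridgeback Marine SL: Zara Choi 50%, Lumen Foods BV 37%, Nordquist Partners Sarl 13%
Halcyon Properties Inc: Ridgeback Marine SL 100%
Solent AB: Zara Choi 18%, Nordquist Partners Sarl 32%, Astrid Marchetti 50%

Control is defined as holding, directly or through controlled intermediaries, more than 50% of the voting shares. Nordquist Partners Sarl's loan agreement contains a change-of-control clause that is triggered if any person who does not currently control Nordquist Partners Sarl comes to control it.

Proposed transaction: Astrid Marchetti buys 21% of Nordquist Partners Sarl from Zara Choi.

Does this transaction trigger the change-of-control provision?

Yes

The purchase adds only to Astrid's holdings (Zara's stake shrinks), so Astrid is the only person who could newly come to control Nordquist.
Astrid holds 70% of Crestway, so Astrid controls Crestway.
In Nordquist, Astrid's side holds only 43%, not > 50%.
So before the transaction, Astrid does not control Nordquist.
After the purchase, Astrid holds 21% of Nordquist directly, and Zara's stake falls to 9%.
Crestway and Astrid together hold 43% + 21% = 64% of Nordquist, so Astrid controls Nordquist.
Astrid did not control Nordquist before and does after, so the clause is triggered.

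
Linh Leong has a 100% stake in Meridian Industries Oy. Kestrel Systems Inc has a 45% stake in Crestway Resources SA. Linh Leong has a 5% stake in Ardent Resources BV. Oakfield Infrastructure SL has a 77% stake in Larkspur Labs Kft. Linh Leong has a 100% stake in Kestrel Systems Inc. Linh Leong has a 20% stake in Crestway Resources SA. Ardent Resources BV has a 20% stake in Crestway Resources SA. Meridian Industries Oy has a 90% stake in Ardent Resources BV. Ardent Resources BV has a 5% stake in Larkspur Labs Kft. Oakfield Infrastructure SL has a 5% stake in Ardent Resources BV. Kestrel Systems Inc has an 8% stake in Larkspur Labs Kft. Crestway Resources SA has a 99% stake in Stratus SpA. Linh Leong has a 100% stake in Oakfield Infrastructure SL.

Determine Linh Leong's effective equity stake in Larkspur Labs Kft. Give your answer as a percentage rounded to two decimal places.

90.00%

Linh reaches Larkspur along 5 paths.
Via Oakfield → Ardent: 100% × 5% × 5% = 0.25%.
Via Ardent: 5% × 5% = 0.25%.
Via Meridian → Ardent: 100% × 90% × 5% = 4.5%.
Via Kestrel: 100% × 8% = 8%.
Via Oakfield: 100% × 77% = 77%.
Total: 0.25% + 0.25% + 4.5% + 8% + 77% = 90%.
Rounded: 90.00%.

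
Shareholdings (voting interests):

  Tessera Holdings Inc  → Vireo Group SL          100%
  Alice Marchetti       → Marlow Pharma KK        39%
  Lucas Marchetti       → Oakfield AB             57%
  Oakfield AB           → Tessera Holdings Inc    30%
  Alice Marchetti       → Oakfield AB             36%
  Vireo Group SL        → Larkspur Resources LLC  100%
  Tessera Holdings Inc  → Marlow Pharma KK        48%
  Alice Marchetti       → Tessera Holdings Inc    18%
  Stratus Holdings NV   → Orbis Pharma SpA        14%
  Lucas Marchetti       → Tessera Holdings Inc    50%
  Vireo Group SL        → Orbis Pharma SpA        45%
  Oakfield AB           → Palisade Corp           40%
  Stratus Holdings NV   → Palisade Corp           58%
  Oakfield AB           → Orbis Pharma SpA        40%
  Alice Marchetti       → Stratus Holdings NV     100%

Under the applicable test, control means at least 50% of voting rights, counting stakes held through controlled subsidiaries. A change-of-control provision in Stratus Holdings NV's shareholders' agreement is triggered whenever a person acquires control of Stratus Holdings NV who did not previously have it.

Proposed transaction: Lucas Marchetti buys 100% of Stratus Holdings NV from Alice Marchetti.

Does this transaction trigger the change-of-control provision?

Yes

The purchase adds only to Lucas's holdings (Alice's stake shrinks), so Lucas is the only person who could newly come to control Stratus.
Lucas holds 57% of Oakfield, so Lucas controls Oakfield.
Lucas and Oakfield together hold 50% + 30% = 80% of Tessera, so Lucas controls Tessera.
Tessera holds 100% of Vireo, so Lucas controls Vireo.
Vireo holds 100% of Larkspur, so Lucas controls Larkspur.
Vireo and Oakfield together hold 45% + 40% = 85% of Orbis, so Lucas controls Orbis.
Neither Lucas nor any entity Lucas controls holds any voting interest in Stratus.
So before the transaction, Lucas does not control Stratus.
After the purchase, Lucas holds 100% of Stratus directly, and Alice's stake falls to 0%.
Lucas holds 100% of Stratus, so Lucas controls Stratus.
Lucas did not control Stratus before and does after, so the clause is triggered.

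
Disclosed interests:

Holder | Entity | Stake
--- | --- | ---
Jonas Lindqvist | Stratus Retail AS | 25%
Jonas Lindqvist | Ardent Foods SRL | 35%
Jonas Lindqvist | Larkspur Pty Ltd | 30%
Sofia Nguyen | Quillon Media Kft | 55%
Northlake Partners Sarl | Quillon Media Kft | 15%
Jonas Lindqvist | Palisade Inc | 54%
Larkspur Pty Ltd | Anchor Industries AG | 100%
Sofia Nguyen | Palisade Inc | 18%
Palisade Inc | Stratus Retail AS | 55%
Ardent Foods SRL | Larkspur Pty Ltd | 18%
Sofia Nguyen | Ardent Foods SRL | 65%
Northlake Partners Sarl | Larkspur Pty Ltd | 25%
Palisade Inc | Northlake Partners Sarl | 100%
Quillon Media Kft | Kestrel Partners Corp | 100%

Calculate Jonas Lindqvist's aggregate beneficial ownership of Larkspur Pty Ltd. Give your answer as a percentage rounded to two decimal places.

49.80%

Jonas reaches Larkspur along 3 paths.
Direct stake: 30% = 30%.
Via Palisade → Northlake: 54% × 100% × 25% = 13.5%.
Via Ardent: 35% × 18% = 6.3%.
Total: 30% + 13.5% + 6.3% = 49.8%.
Rounded: 49.80%.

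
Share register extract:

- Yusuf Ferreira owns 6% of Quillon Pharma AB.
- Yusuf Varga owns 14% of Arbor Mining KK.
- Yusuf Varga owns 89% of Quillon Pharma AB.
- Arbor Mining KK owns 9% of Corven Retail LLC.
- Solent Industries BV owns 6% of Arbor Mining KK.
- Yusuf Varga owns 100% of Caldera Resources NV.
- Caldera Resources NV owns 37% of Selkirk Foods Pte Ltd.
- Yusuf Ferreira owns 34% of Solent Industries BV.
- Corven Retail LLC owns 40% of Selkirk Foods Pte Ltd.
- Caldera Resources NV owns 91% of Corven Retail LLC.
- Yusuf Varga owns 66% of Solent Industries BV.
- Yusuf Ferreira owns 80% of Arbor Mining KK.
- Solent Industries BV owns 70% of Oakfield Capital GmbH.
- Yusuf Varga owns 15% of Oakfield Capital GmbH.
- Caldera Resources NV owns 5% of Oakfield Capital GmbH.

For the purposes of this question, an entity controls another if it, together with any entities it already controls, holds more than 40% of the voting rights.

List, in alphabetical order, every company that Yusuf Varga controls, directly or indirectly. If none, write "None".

Yusuf Varga holds 66% of Solent, so Yusuf Varga controls Solent.
Yusuf Varga holds 100% of Caldera, so Yusuf Varga controls Caldera.
Yusuf Varga holds 89% of Quillon, so Yusuf Varga controls Quillon.
Caldera holds 91% of Corven, so Yusuf Varga controls Corven.
Corven and Caldera together hold 40% + 37% = 77% of Selkirk, so Yusuf Varga controls Selkirk.
Caldera and Yusuf Varga and Solent together hold 5% + 15% + 70% = 90% of Oakfield, so Yusuf Varga controls Oakfield.
No other company's threshold is met.

Caldera Resources NV, Corven Retail LLC, Oakfield Capital GmbH, Quillon Pharma AB, Selkirk Foods Pte Ltd, Solent Industries BV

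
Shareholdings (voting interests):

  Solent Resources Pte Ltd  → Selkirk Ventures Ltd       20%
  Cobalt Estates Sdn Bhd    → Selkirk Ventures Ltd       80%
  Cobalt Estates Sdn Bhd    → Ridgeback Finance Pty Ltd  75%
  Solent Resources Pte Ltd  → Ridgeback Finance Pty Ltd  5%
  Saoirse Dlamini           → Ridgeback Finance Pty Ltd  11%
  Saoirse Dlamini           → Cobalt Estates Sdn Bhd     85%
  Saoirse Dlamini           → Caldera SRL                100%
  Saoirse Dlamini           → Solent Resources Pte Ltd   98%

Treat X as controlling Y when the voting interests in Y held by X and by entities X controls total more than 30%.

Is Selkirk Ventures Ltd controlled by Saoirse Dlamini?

Yes

Saoirse holds 85% of Cobalt, so Saoirse controls Cobalt.
Saoirse holds 98% of Solent, so Saoirse controls Solent.
Solent and Cobalt together hold 20% + 80% = 100% of Selkirk, so Saoirse controls Selkirk.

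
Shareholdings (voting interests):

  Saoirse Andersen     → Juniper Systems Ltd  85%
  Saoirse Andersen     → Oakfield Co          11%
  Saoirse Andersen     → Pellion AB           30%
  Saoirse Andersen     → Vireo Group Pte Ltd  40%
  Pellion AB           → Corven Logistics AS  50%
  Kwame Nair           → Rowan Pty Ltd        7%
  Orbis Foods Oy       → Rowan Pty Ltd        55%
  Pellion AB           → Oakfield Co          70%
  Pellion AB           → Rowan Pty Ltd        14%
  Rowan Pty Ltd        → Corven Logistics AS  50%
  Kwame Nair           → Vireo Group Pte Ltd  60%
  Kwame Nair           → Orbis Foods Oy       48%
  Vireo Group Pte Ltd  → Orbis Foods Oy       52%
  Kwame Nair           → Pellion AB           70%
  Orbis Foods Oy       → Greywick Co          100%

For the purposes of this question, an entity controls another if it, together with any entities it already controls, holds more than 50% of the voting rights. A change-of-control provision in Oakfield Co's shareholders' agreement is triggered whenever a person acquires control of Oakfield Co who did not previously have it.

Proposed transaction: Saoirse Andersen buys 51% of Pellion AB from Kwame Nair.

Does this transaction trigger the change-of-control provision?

Yes

The purchase adds only to Saoirse's holdings (Kwame's stake shrinks), so Saoirse is the only person who could newly come to control Oakfield.
Saoirse holds 85% of Juniper, so Saoirse controls Juniper.
In Oakfield, Saoirse's side holds only 11%, not > 50%.
So before the transaction, Saoirse does not control Oakfield.
After the purchase, Saoirse's direct stake in Pellion rises to 30% + 51% = 81%, and Kwame's stake falls to 19%.
Saoirse holds 81% of Pellion, so Saoirse controls Pellion.
Saoirse and Pellion together hold 11% + 70% = 81% of Oakfield, so Saoirse controls Oakfield.
Saoirse did not control Oakfield before and does after, so the clause is triggered.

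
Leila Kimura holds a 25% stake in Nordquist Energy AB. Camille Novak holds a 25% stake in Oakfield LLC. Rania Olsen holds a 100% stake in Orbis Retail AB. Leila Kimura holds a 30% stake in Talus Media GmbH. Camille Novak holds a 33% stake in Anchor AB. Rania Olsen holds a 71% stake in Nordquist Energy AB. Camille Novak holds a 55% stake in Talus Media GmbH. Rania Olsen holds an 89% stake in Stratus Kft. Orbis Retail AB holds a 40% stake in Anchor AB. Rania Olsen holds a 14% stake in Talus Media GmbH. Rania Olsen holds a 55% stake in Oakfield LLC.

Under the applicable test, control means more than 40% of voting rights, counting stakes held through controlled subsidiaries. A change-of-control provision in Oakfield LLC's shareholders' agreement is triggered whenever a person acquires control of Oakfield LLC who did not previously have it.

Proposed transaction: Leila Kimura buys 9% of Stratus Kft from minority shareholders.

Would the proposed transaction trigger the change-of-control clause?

No

The purchase changes only Leila's holdings, so Leila is the only person who could newly come to control Oakfield.
Leila's largest direct stake is 30% in Talus, which does not meet the threshold, so Leila controls no company.
Neither Leila nor any entity Leila controls holds any voting interest in Oakfield.
So before the transaction, Leila does not control Oakfield.
After the purchase, Leila holds 9% of Stratus directly.
Leila's side now holds 9% of Stratus, not > 40%, so Leila still does not control Stratus.
After the transaction, neither Leila nor any entity Leila controls holds a voting interest in Oakfield, so Leila still does not control it.
No new person acquires control, so the clause is not triggered.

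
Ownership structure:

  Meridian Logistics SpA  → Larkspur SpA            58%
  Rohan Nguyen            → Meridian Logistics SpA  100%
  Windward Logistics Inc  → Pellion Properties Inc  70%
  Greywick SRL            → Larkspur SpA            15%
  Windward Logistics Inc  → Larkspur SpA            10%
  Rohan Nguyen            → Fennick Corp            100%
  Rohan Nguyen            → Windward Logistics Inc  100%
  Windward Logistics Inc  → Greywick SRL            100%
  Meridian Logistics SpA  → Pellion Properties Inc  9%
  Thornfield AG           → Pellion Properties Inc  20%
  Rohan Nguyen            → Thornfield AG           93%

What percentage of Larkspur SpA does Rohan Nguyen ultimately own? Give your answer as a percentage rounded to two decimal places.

83.00%

Rohan reaches Larkspur along 3 paths.
Via Meridian: 100% × 58% = 58%.
Via Windward → Greywick: 100% × 100% × 15% = 15%.
Via Windward: 100% × 10% = 10%.
Total: 58% + 15% + 10% = 83%.
Rounded: 83.00%.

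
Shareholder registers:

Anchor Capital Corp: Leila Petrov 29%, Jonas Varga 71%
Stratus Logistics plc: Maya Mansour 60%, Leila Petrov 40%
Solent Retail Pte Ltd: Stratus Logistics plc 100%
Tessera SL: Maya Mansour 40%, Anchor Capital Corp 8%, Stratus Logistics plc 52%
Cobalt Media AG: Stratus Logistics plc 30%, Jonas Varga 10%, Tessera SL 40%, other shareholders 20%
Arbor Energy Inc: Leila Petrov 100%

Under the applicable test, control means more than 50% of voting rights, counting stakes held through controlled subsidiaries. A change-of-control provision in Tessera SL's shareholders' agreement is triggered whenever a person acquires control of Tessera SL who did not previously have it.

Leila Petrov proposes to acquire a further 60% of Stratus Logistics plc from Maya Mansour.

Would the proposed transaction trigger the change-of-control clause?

Yes

The purchase adds only to Leila's holdings (Maya's stake shrinks), so Leila is the only person who could newly come to control Tessera.
Leila holds 100% of Arbor, so Leila controls Arbor.
Neither Leila nor any entity Leila controls holds any voting interest in Tessera.
So before the transaction, Leila does not control Tessera.
After the purchase, Leila's direct stake in Stratus rises to 40% + 60% = 100%, and Maya's stake falls to 0%.
Leila holds 100% of Stratus, so Leila controls Stratus.
Stratus holds 52% of Tessera, so Leila controls Tessera.
Leila did not control Tessera before and does after, so the clause is triggered.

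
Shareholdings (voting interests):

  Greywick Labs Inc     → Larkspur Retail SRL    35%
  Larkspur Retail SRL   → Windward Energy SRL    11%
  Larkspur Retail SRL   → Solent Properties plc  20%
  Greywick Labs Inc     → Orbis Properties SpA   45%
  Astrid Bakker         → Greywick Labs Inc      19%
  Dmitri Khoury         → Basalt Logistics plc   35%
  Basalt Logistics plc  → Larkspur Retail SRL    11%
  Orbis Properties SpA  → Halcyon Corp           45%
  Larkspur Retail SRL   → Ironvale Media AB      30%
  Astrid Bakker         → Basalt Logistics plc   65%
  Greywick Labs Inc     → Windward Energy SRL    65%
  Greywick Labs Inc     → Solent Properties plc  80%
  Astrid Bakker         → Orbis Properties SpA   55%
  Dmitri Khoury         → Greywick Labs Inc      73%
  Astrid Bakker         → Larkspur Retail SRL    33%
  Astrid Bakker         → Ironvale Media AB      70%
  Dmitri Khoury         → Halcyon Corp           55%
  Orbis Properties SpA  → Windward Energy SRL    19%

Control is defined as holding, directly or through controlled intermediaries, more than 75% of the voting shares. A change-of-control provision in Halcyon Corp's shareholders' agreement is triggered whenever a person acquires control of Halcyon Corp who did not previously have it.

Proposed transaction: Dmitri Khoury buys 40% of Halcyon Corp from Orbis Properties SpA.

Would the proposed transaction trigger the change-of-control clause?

The purchase adds only to Dmitri's holdings (Orbis's stake shrinks), so Dmitri is the only person who could newly come to control Halcyon.
Dmitri's largest direct stake is 73% in Greywick, which does not meet the threshold, so Dmitri controls no company.
In Halcyon, Dmitri's side holds only 55%, not > 75%.
So before the transaction, Dmitri does not control Halcyon.
After the purchase, Dmitri's direct stake in Halcyon rises to 55% + 40% = 95%, and Orbis's stake falls to 5%.
Dmitri holds 95% of Halcyon, so Dmitri controls Halcyon.
Dmitri did not control Halcyon before and does after, so the clause is triggered.

Yes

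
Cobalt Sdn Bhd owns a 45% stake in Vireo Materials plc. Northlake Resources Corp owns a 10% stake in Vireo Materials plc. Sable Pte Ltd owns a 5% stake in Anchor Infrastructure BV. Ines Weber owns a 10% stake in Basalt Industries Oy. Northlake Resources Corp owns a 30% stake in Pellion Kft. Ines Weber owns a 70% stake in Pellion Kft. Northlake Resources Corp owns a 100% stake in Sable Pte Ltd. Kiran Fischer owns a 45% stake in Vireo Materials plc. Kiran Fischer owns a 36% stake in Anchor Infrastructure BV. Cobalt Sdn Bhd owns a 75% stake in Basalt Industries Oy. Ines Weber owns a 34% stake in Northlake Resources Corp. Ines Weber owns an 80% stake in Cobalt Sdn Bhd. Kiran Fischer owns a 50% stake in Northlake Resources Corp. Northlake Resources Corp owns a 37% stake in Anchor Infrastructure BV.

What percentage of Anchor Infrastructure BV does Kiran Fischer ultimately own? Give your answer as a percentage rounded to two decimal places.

Kiran reaches Anchor along 3 paths.
Via Northlake: 50% × 37% = 18.5%.
Direct stake: 36% = 36%.
Via Northlake → Sable: 50% × 100% × 5% = 2.5%.
Total: 18.5% + 36% + 2.5% = 57%.
Rounded: 57.00%.

57.00%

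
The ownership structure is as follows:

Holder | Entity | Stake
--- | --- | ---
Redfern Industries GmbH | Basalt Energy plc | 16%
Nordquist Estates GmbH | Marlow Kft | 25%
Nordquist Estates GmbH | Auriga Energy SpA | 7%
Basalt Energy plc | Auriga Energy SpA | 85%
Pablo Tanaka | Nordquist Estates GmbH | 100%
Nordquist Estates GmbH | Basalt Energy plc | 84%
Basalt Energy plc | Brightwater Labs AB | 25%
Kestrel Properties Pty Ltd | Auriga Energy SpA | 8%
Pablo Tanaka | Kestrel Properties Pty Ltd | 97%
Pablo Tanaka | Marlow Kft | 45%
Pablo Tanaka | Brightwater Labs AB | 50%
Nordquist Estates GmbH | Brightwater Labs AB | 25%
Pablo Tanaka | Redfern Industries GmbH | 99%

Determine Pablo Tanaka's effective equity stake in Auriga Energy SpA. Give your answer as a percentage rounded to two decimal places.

99.62%

Pablo reaches Auriga along 4 paths.
Via Nordquist: 100% × 7% = 7%.
Via Kestrel: 97% × 8% = 7.76%.
Via Nordquist → Basalt: 100% × 84% × 85% = 71.4%.
Via Redfern → Basalt: 99% × 16% × 85% = 13.464%.
Total: 7% + 7.76% + 71.4% + 13.464% = 99.624%.
Rounded: 99.62%.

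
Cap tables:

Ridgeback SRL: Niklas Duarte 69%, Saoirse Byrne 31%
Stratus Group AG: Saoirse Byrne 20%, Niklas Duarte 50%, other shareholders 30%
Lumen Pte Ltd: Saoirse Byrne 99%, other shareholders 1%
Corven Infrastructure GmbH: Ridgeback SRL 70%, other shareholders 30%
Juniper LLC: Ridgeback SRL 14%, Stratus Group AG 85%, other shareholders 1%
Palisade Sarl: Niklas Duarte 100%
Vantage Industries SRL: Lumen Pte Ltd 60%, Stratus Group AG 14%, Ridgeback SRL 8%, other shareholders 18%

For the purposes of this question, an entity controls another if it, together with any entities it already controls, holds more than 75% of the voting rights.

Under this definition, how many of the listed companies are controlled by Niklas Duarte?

1

Niklas holds 100% of Palisade, so Niklas controls Palisade.
No other company's threshold is met.
Niklas controls 1 company.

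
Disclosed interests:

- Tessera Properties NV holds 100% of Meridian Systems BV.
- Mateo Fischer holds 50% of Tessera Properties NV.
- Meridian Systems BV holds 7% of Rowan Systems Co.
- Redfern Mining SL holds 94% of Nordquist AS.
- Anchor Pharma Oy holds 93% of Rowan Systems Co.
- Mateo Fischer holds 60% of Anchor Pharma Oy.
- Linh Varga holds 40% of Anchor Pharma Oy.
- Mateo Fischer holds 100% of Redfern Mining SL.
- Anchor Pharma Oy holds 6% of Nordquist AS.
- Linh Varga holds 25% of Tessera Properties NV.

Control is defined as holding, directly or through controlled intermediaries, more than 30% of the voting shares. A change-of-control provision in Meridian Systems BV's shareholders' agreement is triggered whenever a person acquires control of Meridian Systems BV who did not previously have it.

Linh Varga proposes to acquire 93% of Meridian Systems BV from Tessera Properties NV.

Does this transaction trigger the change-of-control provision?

Yes

The purchase adds only to Linh's holdings (Tessera's stake shrinks), so Linh is the only person who could newly come to control Meridian.
Linh holds 40% of Anchor, so Linh controls Anchor.
Anchor holds 93% of Rowan, so Linh controls Rowan.
Neither Linh nor any entity Linh controls holds any voting interest in Meridian.
So before the transaction, Linh does not control Meridian.
After the purchase, Linh holds 93% of Meridian directly, and Tessera's stake falls to 7%.
Linh holds 93% of Meridian, so Linh controls Meridian.
Linh did not control Meridian before and does after, so the clause is triggered.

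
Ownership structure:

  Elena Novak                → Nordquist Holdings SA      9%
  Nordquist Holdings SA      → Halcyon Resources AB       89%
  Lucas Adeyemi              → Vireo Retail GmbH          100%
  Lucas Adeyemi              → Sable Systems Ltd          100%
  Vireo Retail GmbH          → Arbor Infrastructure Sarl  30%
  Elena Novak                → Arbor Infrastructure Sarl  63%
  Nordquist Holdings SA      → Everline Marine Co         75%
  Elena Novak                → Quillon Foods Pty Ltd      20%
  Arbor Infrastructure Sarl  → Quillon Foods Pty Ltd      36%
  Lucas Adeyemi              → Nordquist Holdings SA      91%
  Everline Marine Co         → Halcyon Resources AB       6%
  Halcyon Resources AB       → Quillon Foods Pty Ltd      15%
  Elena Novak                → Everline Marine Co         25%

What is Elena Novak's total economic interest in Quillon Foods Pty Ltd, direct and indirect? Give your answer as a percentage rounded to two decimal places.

44.17%

Elena reaches Quillon along 5 paths.
Direct stake: 20% = 20%.
Via Arbor: 63% × 36% = 22.68%.
Via Nordquist → Halcyon: 9% × 89% × 15% = 1.2015%.
Via Everline → Halcyon: 25% × 6% × 15% = 0.225%.
Via Nordquist → Everline → Halcyon: 9% × 75% × 6% × 15% = 0.06075%.
Total: 20% + 22.68% + 1.2015% + 0.225% + 0.06075% = 44.16725%.
Rounded: 44.17%.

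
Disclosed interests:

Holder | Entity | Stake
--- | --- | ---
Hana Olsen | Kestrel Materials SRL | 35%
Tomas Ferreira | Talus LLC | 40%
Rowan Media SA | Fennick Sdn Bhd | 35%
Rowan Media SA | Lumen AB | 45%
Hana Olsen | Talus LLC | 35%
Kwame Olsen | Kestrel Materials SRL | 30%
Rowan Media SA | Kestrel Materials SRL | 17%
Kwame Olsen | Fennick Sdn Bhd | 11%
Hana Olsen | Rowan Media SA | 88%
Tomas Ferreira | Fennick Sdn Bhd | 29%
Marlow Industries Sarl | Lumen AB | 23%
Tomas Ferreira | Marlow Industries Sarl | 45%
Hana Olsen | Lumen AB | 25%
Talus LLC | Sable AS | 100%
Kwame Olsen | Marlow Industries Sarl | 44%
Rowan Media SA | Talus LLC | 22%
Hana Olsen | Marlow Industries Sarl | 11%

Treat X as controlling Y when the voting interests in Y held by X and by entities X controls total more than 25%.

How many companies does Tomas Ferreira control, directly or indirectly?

4

Tomas holds 45% of Marlow, so Tomas controls Marlow.
Tomas holds 40% of Talus, so Tomas controls Talus.
Tomas holds 29% of Fennick, so Tomas controls Fennick.
Talus holds 100% of Sable, so Tomas controls Sable.
No other company's threshold is met.
Tomas controls 4 companies.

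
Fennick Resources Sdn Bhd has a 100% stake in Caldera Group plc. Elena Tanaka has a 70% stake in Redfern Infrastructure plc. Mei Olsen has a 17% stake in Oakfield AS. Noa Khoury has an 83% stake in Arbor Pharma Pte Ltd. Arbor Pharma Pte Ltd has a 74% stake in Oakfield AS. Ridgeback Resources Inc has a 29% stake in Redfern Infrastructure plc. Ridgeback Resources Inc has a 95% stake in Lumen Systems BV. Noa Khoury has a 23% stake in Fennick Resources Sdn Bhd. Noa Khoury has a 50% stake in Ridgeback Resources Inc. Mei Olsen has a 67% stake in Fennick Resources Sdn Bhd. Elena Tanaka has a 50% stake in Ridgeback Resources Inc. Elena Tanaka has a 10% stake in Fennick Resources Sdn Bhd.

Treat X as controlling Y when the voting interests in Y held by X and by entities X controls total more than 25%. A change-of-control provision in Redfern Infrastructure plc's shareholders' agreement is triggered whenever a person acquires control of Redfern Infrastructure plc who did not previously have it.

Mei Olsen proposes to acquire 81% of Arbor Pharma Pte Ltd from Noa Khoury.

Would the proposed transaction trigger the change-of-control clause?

The purchase adds only to Mei's holdings (Noa's stake shrinks), so Mei is the only person who could newly come to control Redfern.
Mei holds 67% of Fennick, so Mei controls Fennick.
Fennick holds 100% of Caldera, so Mei controls Caldera.
Neither Mei nor any entity Mei controls holds any voting interest in Redfern.
So before the transaction, Mei does not control Redfern.
After the purchase, Mei holds 81% of Arbor directly, and Noa's stake falls to 2%.
Mei holds 81% of Arbor, so Mei controls Arbor.
Mei and Arbor together hold 17% + 74% = 91% of Oakfield, so Mei controls Oakfield.
After the transaction, neither Mei nor any entity Mei controls holds a voting interest in Redfern, so Mei still does not control it.
No new person acquires control, so the clause is not triggered.

No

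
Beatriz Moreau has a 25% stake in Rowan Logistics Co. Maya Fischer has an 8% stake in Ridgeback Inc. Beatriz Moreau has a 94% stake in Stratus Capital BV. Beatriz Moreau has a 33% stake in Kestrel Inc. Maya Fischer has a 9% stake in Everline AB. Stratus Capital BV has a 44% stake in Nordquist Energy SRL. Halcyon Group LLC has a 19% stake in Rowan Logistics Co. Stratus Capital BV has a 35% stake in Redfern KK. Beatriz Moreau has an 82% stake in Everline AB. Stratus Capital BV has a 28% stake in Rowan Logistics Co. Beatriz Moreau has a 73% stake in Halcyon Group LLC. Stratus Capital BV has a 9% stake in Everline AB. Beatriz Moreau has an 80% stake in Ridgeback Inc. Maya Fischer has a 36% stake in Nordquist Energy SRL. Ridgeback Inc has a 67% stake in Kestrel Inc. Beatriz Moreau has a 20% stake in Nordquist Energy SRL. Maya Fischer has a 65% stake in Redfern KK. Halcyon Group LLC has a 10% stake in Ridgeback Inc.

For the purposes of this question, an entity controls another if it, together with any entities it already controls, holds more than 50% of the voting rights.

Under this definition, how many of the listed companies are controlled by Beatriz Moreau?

7

Beatriz holds 94% of Stratus, so Beatriz controls Stratus.
Beatriz holds 73% of Halcyon, so Beatriz controls Halcyon.
Stratus and Beatriz together hold 9% + 82% = 91% of Everline, so Beatriz controls Everline.
Halcyon and Beatriz together hold 10% + 80% = 90% of Ridgeback, so Beatriz controls Ridgeback.
Beatriz and Stratus together hold 20% + 44% = 64% of Nordquist, so Beatriz controls Nordquist.
Beatriz and Ridgeback together hold 33% + 67% = 100% of Kestrel, so Beatriz controls Kestrel.
Beatriz and Stratus and Halcyon together hold 25% + 28% + 19% = 72% of Rowan, so Beatriz controls Rowan.
No other company's threshold is met.
Beatriz controls 7 companies.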